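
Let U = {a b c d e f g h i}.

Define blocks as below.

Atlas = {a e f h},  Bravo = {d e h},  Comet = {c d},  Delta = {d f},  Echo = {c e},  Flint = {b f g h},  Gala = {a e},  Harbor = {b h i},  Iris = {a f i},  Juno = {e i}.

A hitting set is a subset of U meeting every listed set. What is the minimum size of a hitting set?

Take T = {a, b, d, e}. Each listed block contains at least one of these, so T is a hitting set of size 4.
No choice of 3 items meets every block, so 4 is the minimum.

4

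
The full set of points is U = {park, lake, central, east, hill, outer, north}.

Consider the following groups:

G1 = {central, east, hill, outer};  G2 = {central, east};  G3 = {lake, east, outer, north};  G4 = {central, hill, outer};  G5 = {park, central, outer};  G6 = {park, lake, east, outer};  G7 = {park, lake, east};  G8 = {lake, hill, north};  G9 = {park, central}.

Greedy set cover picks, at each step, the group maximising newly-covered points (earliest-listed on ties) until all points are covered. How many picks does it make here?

Greedy: pick G1 (covers 4 new) → pick G3 (covers 2 new) → pick G5 (covers 1 new). Total picks: 3.

3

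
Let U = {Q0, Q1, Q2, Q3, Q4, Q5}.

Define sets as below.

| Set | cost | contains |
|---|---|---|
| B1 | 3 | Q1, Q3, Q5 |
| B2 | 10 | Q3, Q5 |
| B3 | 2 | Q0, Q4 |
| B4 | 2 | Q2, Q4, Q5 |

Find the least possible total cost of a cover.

7

B1, B3, B4 together cover every item (B1 ∪ B3 ∪ B4 = {Q0, Q1, Q2, Q3, Q4, Q5}); total cost 3 + 2 + 2 = 7.
No covering selection has total cost below 7.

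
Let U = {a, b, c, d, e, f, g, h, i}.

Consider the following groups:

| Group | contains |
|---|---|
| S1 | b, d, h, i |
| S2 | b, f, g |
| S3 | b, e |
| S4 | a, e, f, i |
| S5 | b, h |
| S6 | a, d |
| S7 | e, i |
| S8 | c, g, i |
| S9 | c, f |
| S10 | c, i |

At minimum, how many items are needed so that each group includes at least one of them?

Take T = {b, c, d, i}. Each listed group contains at least one of these, so T is a hitting set of size 4.
The groups S5, S6, S7, S9 are pairwise disjoint, so any hitting set needs a separate item for each — at least 4. Hence 4 is optimal.

4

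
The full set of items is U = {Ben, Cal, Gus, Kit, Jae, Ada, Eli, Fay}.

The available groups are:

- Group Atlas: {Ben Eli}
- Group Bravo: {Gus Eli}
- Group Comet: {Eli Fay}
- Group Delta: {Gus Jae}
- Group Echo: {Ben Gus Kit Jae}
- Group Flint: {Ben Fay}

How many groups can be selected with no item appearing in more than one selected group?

Atlas, Delta are pairwise disjoint (Atlas={Ben,Eli}; Delta={Gus,Jae}).
Every remaining group overlaps one of these, and no 3 of the listed groups are pairwise disjoint, so 2 is the maximum.

2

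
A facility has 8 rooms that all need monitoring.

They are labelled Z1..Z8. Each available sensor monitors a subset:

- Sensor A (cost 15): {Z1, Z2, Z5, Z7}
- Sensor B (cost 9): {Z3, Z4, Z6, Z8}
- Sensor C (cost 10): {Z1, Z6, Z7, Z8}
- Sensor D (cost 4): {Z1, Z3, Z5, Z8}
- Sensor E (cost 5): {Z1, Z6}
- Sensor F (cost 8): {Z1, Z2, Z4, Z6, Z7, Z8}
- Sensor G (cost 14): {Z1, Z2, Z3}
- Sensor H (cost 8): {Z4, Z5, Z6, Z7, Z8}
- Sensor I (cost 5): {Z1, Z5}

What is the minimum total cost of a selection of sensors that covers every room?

D, F together cover every room (D ∪ F = {Z1, Z2, Z3, Z4, Z5, Z6, Z7, Z8}); total cost 4 + 8 = 12.
No covering selection has total cost below 12.

12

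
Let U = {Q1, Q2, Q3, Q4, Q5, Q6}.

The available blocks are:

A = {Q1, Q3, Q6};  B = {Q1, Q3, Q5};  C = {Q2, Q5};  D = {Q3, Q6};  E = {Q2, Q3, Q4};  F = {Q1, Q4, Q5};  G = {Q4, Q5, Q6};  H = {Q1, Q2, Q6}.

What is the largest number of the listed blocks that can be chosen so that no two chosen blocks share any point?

C, D are pairwise disjoint (C={Q2,Q5}; D={Q3,Q6}).
Every remaining block overlaps one of these, and no 3 of the listed blocks are pairwise disjoint, so 2 is the maximum.

2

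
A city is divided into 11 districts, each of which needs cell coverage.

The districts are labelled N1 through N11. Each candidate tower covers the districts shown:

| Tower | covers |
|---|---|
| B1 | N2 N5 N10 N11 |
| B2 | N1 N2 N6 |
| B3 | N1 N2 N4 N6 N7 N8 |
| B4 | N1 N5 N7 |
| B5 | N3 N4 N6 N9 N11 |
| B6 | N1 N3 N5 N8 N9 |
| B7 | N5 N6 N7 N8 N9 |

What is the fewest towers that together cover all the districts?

Take {B1, B3, B5}. Their union is {N1, N2, N3, N4, N5, N6, N7, N8, N9, N10, N11}, which is all 11 districts.
Only B1 contains N10, so B1 is forced; the remaining 7 districts need at least 2 more towers (each remaining tower adds at most 5) — so at least 3 towers are needed, and 3 is optimal.

3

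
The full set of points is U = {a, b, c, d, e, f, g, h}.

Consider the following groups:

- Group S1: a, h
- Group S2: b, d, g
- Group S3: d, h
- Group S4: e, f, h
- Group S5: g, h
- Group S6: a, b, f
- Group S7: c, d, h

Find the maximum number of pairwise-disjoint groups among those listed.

2

S2, S4 are pairwise disjoint (S2={b,d,g}; S4={e,f,h}).
Every remaining group overlaps one of these, and no 3 of the listed groups are pairwise disjoint, so 2 is the maximum.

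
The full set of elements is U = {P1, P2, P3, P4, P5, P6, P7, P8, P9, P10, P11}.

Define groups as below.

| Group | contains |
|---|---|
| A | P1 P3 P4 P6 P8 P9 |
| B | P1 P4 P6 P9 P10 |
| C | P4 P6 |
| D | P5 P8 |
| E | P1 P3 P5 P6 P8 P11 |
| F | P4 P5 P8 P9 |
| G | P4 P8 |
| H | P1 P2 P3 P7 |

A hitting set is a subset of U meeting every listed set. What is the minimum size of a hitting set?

T = {P3, P4, P5} meets every group (each contains at least one member of T), and |T| = 3.
The groups C, D, H are pairwise disjoint, so any hitting set needs a separate element for each — at least 3. Hence 3 is optimal.

3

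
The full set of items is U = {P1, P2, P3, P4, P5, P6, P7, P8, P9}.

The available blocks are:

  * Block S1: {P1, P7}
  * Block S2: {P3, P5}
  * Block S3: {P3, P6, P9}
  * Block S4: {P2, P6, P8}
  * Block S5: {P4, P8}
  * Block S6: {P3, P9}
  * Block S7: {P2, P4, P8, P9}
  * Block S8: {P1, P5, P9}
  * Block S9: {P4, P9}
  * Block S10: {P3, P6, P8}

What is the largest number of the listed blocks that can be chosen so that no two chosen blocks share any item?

S1, S2, S4, S9 are pairwise disjoint (S1={P1,P7}; S2={P3,P5}; S4={P2,P6,P8}; S9={P4,P9}).
Every remaining block overlaps one of these, and no 5 of the listed blocks are pairwise disjoint, so 4 is the maximum.

4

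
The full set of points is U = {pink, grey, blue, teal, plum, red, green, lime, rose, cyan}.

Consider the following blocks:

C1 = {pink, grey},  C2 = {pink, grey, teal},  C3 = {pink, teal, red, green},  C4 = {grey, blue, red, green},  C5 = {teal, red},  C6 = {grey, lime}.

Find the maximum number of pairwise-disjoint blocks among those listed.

C3, C6 are pairwise disjoint (C3={pink,teal,red,green}; C6={grey,lime}).
Every remaining block overlaps one of these, and no 3 of the listed blocks are pairwise disjoint, so 2 is the maximum.

2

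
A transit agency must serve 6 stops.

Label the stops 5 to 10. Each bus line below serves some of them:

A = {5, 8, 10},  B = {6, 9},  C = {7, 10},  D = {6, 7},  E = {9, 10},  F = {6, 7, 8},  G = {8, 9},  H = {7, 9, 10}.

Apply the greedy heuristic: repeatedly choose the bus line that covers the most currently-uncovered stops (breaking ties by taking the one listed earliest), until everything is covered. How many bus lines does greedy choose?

Greedy: pick A (covers 3 new) → pick B (covers 2 new) → pick C (covers 1 new). Total picks: 3.

3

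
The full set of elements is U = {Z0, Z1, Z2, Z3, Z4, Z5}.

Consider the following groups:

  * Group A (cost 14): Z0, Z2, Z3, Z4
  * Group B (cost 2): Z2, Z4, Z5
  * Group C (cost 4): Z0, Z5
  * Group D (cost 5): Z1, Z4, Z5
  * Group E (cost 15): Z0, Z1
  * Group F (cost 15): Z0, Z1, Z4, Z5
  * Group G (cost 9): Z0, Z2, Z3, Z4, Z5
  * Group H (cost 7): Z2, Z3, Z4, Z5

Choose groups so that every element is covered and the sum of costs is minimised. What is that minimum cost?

D, G together cover every element (D ∪ G = {Z0, Z1, Z2, Z3, Z4, Z5}); total cost 5 + 9 = 14.
The greedy pick B, C, D, H costs 18; no covering selection beats 14.

14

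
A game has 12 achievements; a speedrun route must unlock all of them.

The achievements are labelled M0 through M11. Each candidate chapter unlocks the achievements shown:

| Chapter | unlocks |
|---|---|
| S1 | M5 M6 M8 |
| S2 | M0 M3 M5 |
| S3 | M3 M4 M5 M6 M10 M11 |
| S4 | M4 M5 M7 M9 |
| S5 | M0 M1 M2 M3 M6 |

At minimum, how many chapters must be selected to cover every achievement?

S1 and S3 and S4 and S5 together: S1 ∪ S3 ∪ S4 ∪ S5 = {M0, M1, M2, M3, M4, M5, M6, M7, M8, M9, M10, M11} — every achievement is covered.
Only S1 contains M8, so S1 is forced; the remaining 9 achievements need at least 3 more chapters (each remaining chapter adds at most 4) — so at least 4 chapters are needed, and 4 is optimal.

4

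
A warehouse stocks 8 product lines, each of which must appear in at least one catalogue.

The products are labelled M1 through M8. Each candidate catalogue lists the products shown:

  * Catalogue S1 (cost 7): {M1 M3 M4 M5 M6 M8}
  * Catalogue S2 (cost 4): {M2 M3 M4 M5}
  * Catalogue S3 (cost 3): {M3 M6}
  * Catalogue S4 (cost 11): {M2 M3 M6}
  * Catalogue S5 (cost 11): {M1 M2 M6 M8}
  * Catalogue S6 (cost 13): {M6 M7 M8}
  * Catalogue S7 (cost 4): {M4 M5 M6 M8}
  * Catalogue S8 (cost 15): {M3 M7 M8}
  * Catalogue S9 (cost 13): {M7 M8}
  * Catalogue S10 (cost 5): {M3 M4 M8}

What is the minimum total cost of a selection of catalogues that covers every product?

S1, S2, S9 together cover every product (S1 ∪ S2 ∪ S9 = {M1, M2, M3, M4, M5, M6, M7, M8}); total cost 7 + 4 + 13 = 24.
The greedy pick S2, S7, S1, S6 costs 28; no covering selection beats 24.

24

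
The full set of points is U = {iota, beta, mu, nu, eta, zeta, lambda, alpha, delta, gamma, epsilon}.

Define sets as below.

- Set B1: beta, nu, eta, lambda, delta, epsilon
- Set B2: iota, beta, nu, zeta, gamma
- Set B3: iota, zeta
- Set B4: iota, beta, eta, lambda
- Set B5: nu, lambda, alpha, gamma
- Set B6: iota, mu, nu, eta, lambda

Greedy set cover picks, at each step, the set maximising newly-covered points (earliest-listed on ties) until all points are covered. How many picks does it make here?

Greedy: pick B1 (covers 6 new) → pick B2 (covers 3 new) → pick B5 (covers 1 new) → pick B6 (covers 1 new). Total picks: 4.

4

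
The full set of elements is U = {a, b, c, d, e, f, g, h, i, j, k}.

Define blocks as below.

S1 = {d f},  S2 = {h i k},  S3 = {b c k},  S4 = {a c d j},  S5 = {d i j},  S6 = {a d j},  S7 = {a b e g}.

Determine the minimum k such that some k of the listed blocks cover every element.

4

Take {S1, S2, S4, S7}. Their union is {a, b, c, d, e, f, g, h, i, j, k}, which is all 11 elements.
Only S7 contains e, so S7 is forced; the remaining 7 elements need at least 3 more blocks (each remaining block adds at most 3) — so at least 4 blocks are needed, and 4 is optimal.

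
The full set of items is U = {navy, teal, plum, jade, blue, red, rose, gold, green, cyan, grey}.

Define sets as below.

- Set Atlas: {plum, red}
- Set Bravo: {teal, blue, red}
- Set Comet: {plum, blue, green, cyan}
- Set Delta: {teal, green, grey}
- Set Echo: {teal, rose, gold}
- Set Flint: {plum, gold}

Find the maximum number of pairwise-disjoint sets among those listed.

2

Comet, Echo are pairwise disjoint (Comet={plum,blue,green,cyan}; Echo={teal,rose,gold}).
Every remaining set overlaps one of these, and no 3 of the listed sets are pairwise disjoint, so 2 is the maximum.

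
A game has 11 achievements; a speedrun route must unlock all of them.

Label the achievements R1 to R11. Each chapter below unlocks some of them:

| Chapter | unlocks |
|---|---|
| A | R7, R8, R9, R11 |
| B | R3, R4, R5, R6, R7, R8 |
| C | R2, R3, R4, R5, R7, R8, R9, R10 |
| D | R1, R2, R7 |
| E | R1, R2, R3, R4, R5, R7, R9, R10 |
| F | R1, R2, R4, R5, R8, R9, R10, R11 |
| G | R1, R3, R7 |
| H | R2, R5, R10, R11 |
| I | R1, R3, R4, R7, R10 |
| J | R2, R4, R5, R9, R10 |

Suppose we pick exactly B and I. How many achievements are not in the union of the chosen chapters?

3

Union of B, I = {R1, R3, R4, R5, R6, R7, R8, R10}.
Not covered: R2, R9, R11 — 3 achievements.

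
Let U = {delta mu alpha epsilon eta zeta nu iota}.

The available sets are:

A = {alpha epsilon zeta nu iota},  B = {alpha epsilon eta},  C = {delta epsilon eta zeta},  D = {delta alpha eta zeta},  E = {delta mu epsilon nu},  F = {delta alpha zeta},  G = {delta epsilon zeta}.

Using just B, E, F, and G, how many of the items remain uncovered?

1

Union of B, E, F, G = {delta, mu, alpha, epsilon, eta, zeta, nu}.
Not covered: iota — 1 item.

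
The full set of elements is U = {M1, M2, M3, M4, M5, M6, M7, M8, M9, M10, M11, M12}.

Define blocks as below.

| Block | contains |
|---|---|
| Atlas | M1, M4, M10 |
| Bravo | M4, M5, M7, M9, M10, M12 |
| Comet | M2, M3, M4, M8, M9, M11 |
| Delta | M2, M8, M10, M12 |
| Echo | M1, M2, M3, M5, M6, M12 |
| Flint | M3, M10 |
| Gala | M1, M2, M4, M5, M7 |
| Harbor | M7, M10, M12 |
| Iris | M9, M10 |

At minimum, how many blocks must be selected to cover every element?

3

Take {Comet, Echo, Harbor}. Their union is {M1, M2, M3, M4, M5, M6, M7, M8, M9, M10, M11, M12}, which is all 12 elements.
Only Echo contains M6, so Echo is forced; the remaining 6 elements need at least 2 more blocks (each remaining block adds at most 4) — so at least 3 blocks are needed, and 3 is optimal.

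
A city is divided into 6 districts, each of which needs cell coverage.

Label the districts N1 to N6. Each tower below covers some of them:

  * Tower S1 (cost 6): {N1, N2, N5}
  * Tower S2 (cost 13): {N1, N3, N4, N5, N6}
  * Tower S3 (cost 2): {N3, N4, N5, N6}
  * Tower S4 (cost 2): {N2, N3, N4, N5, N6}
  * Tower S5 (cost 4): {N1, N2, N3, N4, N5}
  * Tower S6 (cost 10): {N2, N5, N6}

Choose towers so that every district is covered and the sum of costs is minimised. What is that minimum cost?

S4, S5 together cover every district (S4 ∪ S5 = {N1, N2, N3, N4, N5, N6}); total cost 2 + 4 = 6.
No covering selection has total cost below 6.

6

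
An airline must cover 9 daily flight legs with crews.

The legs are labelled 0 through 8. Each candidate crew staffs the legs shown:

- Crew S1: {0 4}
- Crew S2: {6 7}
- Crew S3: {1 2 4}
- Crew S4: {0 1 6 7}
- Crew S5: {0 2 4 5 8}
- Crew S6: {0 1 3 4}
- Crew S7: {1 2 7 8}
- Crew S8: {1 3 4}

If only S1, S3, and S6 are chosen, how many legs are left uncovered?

Union of S1, S3, S6 = {0, 1, 2, 3, 4}.
Not covered: 5, 6, 7, 8 — 4 legs.

4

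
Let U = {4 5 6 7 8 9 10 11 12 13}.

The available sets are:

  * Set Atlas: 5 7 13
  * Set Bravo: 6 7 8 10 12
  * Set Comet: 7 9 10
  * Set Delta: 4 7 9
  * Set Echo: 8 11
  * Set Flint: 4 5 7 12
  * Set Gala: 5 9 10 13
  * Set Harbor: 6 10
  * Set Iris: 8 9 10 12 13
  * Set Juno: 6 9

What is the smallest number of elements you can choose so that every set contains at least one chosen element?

H = {6, 7, 11, 13} meets every set (each contains at least one member of H), and |H| = 4.
No choice of 3 elements meets every set, so 4 is the minimum.

4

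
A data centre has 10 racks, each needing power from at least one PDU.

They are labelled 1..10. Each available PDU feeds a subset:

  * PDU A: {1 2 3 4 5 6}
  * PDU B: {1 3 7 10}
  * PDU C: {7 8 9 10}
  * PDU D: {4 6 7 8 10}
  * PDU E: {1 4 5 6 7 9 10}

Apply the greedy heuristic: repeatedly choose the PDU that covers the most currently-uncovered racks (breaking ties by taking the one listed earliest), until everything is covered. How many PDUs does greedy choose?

Greedy: pick E (covers 7 new) → pick A (covers 2 new) → pick C (covers 1 new). Total picks: 3.
(The true minimum cover uses only 2 PDUs, so greedy is not optimal here.)

3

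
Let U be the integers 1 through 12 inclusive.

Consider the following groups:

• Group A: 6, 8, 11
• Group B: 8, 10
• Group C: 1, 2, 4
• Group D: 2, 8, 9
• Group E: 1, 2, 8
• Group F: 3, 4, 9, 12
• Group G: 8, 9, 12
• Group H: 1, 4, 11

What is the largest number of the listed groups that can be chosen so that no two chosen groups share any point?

D, H are pairwise disjoint (D={2,8,9}; H={1,4,11}).
Every remaining group overlaps one of these, and no 3 of the listed groups are pairwise disjoint, so 2 is the maximum.

2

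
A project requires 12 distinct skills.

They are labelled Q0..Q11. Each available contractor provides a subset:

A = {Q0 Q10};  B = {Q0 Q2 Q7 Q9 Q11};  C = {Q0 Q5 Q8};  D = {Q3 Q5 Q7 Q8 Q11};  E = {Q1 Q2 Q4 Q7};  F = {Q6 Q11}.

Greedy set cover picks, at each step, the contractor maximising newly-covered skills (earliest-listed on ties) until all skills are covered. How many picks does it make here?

5

Greedy: pick B (covers 5 new) → pick D (covers 3 new) → pick E (covers 2 new) → pick A (covers 1 new) → pick F (covers 1 new). Total picks: 5.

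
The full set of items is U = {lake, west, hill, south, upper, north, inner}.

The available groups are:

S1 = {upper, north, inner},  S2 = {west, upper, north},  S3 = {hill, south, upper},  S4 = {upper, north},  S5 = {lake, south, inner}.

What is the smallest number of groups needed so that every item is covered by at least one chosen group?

3

S2 and S3 and S5 together: S2 ∪ S3 ∪ S5 = {lake, west, hill, south, upper, north, inner} — every item is covered.
Each group has at most 3 items, and 2·3 = 6 < 7 — so at least 3 groups are needed, and 3 is optimal.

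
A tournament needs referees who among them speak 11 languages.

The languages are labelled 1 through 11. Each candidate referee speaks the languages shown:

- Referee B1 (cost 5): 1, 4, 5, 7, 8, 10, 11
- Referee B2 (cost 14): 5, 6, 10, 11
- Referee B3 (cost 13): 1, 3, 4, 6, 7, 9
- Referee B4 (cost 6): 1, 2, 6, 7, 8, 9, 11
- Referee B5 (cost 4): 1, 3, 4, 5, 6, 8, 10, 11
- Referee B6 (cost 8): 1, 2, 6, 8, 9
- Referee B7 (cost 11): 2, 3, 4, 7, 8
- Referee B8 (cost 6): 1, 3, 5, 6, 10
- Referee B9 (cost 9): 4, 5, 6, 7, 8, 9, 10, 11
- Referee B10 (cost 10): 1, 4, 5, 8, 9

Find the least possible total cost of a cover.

B4, B5 together cover every language (B4 ∪ B5 = {1, 2, 3, 4, 5, 6, 7, 8, 9, 10, 11}); total cost 6 + 4 = 10.
No covering selection has total cost below 10.

10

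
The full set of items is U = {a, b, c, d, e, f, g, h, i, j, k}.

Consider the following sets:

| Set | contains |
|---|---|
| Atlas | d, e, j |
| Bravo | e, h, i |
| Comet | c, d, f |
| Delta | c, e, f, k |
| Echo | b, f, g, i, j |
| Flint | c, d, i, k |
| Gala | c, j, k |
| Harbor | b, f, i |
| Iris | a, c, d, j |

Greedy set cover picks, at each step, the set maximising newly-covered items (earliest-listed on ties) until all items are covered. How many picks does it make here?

Greedy: pick Echo (covers 5 new) → pick Delta (covers 3 new) → pick Iris (covers 2 new) → pick Bravo (covers 1 new). Total picks: 4.

4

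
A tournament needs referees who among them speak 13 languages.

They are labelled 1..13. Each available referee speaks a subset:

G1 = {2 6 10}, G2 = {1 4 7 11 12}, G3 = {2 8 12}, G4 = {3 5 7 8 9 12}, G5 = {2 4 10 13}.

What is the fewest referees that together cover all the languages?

Take {G1, G2, G4, G5}. Their union is {1, 2, 3, 4, 5, 6, 7, 8, 9, 10, 11, 12, 13}, which is all 13 languages.
No 3 of the 5 referees cover everything (all 10 combinations miss at least one language), so 4 is optimal.

4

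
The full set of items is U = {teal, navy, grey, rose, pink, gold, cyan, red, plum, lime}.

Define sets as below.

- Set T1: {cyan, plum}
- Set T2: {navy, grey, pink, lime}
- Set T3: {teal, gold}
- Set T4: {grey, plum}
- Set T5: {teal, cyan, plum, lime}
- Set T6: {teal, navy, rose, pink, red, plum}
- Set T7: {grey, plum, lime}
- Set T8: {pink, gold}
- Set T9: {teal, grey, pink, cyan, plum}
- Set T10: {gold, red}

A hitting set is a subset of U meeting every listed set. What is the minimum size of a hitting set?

The 3 items {pink, gold, plum} hit every set.
The sets T1, T2, T3 are pairwise disjoint, so any hitting set needs a separate item for each — at least 3. Hence 3 is optimal.

3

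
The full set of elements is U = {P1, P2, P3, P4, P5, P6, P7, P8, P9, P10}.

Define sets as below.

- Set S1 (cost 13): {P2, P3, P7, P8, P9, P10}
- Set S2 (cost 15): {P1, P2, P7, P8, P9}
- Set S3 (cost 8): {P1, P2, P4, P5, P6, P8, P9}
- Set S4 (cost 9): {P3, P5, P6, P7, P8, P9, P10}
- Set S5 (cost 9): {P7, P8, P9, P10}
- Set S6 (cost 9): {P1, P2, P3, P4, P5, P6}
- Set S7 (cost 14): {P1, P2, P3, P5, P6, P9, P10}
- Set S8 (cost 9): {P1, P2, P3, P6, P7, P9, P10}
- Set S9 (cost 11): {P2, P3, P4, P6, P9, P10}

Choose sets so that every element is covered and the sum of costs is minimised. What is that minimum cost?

17

S3, S4 together cover every element (S3 ∪ S4 = {P1, P2, P3, P4, P5, P6, P7, P8, P9, P10}); total cost 8 + 9 = 17.
No covering selection has total cost below 17.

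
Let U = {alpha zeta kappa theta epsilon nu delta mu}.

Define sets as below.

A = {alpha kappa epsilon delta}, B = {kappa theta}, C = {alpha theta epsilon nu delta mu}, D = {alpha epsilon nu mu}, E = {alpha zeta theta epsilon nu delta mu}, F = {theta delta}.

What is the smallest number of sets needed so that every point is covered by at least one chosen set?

2

Take {B, E}. Their union is {alpha, zeta, kappa, theta, epsilon, nu, delta, mu}, which is all 8 points.
No single set has all 8 points (the largest, E, has 7), so 2 is optimal.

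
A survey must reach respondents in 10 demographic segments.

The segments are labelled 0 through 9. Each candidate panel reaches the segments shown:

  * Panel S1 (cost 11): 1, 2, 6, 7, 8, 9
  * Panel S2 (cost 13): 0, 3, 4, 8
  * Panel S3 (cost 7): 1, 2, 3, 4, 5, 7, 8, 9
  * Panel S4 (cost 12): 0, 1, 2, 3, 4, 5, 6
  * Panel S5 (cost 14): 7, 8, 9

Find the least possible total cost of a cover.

19

S3, S4 together cover every segment (S3 ∪ S4 = {0, 1, 2, 3, 4, 5, 6, 7, 8, 9}); total cost 7 + 12 = 19.
No covering selection has total cost below 19.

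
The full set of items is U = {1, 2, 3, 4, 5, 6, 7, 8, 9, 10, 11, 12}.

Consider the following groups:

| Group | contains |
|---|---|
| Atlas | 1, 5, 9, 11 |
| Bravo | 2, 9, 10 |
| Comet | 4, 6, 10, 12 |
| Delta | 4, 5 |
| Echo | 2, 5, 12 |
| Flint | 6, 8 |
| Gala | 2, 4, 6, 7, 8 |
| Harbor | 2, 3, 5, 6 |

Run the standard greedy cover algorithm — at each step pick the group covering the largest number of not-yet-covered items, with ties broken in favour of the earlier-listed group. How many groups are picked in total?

Greedy: pick Gala (covers 5 new) → pick Atlas (covers 4 new) → pick Comet (covers 2 new) → pick Harbor (covers 1 new). Total picks: 4.

4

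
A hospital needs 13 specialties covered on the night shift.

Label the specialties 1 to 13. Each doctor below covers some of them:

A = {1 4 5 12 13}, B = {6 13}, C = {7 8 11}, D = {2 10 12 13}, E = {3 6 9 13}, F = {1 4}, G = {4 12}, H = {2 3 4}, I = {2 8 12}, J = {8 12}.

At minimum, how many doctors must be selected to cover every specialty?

A and C and D and E together: A ∪ C ∪ D ∪ E = {1, 2, 3, 4, 5, 6, 7, 8, 9, 10, 11, 12, 13} — every specialty is covered.
Only A contains 5, so A is forced; the remaining 8 specialties need at least 3 more doctors (each remaining doctor adds at most 3) — so at least 4 doctors are needed, and 4 is optimal.

4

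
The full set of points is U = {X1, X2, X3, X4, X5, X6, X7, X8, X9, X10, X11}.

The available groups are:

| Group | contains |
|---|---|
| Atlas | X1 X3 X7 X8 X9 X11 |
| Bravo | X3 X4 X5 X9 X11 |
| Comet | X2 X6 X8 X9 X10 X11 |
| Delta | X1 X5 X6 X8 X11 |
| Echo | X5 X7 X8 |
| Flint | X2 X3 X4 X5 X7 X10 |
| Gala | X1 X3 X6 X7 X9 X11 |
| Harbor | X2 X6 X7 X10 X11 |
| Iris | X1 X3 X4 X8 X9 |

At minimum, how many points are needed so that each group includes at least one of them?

3

Take H = {X4, X7, X11}. Each listed group contains at least one of these, so H is a hitting set of size 3.
No choice of 2 points meets every group, so 3 is the minimum.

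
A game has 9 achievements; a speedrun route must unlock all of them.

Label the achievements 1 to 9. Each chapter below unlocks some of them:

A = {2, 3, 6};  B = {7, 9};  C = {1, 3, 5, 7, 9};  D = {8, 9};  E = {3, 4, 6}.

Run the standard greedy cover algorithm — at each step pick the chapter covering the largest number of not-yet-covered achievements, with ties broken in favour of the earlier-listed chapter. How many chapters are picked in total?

Greedy: pick C (covers 5 new) → pick A (covers 2 new) → pick D (covers 1 new) → pick E (covers 1 new). Total picks: 4.

4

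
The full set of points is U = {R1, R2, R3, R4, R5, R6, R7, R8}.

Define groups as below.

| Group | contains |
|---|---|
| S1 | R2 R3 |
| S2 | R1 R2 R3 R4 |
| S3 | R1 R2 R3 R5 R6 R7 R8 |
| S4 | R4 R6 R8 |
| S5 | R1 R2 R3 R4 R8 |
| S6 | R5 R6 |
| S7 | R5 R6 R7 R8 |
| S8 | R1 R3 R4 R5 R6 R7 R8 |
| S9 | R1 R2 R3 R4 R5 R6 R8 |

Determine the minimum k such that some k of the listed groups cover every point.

2

S2 and S3 together: S2 ∪ S3 = {R1, R2, R3, R4, R5, R6, R7, R8} — every point is covered.
No single group has all 8 points (the largest, S3, has 7), so 2 is optimal.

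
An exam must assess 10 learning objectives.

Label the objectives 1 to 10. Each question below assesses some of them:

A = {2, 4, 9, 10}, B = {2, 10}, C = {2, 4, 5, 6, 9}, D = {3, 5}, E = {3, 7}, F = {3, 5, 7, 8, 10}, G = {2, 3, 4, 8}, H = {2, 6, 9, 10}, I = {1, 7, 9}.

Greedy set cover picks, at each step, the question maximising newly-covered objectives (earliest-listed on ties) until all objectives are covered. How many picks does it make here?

3

Greedy: pick C (covers 5 new) → pick F (covers 4 new) → pick I (covers 1 new). Total picks: 3.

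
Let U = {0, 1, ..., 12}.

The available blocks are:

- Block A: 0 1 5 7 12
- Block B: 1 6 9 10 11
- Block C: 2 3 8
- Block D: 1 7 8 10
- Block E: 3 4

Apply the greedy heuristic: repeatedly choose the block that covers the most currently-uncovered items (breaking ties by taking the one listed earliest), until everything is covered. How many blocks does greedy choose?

Greedy: pick A (covers 5 new) → pick B (covers 4 new) → pick C (covers 3 new) → pick E (covers 1 new). Total picks: 4.

4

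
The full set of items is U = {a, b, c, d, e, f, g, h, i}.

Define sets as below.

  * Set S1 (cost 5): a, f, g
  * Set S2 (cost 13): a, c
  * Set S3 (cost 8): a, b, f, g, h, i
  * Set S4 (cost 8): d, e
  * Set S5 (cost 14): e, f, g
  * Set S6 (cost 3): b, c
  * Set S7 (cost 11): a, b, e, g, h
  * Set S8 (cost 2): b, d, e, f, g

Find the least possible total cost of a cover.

13

S3, S6, S8 together cover every item (S3 ∪ S6 ∪ S8 = {a, b, c, d, e, f, g, h, i}); total cost 8 + 3 + 2 = 13.
No covering selection has total cost below 13.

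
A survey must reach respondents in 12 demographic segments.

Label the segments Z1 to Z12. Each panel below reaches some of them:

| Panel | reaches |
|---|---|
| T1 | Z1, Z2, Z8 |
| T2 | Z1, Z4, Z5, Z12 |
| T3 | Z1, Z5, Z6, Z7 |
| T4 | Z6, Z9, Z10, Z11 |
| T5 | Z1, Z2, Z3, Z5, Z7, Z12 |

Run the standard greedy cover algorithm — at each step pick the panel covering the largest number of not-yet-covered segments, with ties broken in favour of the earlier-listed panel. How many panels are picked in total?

Greedy: pick T5 (covers 6 new) → pick T4 (covers 4 new) → pick T1 (covers 1 new) → pick T2 (covers 1 new). Total picks: 4.

4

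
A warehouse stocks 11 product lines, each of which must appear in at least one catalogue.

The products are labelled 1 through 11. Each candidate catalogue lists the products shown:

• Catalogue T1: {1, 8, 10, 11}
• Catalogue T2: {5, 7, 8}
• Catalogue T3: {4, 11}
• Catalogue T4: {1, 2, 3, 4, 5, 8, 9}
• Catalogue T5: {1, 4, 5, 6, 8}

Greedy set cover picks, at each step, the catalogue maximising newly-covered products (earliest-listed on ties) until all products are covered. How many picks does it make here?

4

Greedy: pick T4 (covers 7 new) → pick T1 (covers 2 new) → pick T2 (covers 1 new) → pick T5 (covers 1 new). Total picks: 4.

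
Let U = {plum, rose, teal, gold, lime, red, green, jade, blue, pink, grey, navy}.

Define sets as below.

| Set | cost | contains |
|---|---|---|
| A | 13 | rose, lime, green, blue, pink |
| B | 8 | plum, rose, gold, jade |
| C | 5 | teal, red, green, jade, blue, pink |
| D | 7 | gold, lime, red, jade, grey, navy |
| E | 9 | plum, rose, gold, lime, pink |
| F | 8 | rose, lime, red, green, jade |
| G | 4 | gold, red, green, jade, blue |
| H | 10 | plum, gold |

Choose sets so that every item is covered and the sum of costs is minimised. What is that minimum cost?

B, C, D together cover every item (B ∪ C ∪ D = {plum, rose, teal, gold, lime, red, green, jade, blue, pink, grey, navy}); total cost 8 + 5 + 7 = 20.
The greedy pick G, E, D, C costs 25; no covering selection beats 20.

20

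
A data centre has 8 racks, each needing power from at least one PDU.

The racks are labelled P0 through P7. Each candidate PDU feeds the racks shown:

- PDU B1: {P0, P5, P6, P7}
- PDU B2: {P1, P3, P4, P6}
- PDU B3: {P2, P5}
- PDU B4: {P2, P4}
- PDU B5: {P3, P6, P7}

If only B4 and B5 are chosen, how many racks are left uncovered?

Union of B4, B5 = {P2, P3, P4, P6, P7}.
Not covered: P0, P1, P5 — 3 racks.

3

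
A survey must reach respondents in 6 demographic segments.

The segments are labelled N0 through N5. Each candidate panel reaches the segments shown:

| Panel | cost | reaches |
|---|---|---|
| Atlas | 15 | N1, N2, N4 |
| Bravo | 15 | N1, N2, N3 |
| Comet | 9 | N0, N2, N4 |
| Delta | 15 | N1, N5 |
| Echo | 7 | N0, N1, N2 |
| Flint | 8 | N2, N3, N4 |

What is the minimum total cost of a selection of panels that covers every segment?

30

Delta, Echo, Flint together cover every segment (Delta ∪ Echo ∪ Flint = {N0, N1, N2, N3, N4, N5}); total cost 15 + 7 + 8 = 30.
No covering selection has total cost below 30.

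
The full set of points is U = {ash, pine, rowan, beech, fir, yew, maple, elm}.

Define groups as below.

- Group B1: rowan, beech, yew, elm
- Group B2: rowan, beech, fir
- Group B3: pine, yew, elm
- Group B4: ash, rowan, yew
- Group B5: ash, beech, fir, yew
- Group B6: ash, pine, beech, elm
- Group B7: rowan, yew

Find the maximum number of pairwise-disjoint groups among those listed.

2

B6, B7 are pairwise disjoint (B6={ash,pine,beech,elm}; B7={rowan,yew}).
Every remaining group overlaps one of these, and no 3 of the listed groups are pairwise disjoint, so 2 is the maximum.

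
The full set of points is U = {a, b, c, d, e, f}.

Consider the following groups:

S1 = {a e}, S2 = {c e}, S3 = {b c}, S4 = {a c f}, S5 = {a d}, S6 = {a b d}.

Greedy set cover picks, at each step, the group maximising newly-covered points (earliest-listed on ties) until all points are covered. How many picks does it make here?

Greedy: pick S4 (covers 3 new) → pick S6 (covers 2 new) → pick S1 (covers 1 new). Total picks: 3.

3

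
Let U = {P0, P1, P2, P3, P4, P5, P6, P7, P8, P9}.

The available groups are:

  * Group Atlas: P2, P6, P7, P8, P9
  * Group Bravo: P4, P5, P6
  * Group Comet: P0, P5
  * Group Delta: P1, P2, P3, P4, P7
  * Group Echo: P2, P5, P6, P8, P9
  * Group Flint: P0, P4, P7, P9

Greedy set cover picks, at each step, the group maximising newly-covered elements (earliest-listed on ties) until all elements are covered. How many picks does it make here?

3

Greedy: pick Atlas (covers 5 new) → pick Delta (covers 3 new) → pick Comet (covers 2 new). Total picks: 3.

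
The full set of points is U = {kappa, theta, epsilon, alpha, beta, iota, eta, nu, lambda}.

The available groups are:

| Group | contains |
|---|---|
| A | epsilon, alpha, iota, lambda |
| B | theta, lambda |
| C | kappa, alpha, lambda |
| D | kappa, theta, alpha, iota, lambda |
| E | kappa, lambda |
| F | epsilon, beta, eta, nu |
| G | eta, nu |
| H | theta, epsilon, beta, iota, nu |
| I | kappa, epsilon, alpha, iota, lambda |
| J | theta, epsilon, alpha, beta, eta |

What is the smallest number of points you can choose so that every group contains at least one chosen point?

T = {alpha, nu, lambda} meets every group (each contains at least one member of T), and |T| = 3.
No choice of 2 points meets every group, so 3 is the minimum.

3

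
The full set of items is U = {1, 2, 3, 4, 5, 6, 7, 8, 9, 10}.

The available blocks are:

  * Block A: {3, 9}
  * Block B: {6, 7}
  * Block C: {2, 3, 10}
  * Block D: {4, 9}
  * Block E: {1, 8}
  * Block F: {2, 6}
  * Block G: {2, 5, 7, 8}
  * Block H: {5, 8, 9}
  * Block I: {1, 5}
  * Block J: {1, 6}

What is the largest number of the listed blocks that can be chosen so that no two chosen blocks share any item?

B, C, D, I are pairwise disjoint (B={6,7}; C={2,3,10}; D={4,9}; I={1,5}).
Every remaining block overlaps one of these, and no 5 of the listed blocks are pairwise disjoint, so 4 is the maximum.

4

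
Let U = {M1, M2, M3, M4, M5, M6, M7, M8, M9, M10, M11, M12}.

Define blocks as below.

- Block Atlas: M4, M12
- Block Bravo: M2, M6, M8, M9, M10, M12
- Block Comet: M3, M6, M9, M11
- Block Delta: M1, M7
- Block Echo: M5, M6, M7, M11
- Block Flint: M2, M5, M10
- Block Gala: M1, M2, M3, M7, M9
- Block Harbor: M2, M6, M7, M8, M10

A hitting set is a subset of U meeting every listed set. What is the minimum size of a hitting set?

The 4 items {M1, M4, M10, M11} hit every block.
The blocks Atlas, Comet, Delta, Flint are pairwise disjoint, so any hitting set needs a separate item for each — at least 4. Hence 4 is optimal.

4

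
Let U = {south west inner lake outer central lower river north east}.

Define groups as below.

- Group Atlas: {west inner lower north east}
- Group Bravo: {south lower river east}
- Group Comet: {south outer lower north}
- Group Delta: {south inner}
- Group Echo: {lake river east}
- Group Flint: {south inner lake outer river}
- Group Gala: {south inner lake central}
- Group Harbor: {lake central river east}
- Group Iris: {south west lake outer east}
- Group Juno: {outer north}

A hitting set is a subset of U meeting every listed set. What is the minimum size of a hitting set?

Take H = {inner, outer, east}. Each listed group contains at least one of these, so H is a hitting set of size 3.
The groups Delta, Echo, Juno are pairwise disjoint, so any hitting set needs a separate item for each — at least 3. Hence 3 is optimal.

3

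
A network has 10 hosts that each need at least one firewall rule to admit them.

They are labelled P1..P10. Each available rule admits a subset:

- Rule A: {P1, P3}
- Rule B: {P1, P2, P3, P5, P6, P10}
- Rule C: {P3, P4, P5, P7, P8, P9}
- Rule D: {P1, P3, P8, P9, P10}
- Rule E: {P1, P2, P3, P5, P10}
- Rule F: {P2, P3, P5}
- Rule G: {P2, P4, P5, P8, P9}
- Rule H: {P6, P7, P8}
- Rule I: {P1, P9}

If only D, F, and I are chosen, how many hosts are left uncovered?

3

Union of D, F, I = {P1, P2, P3, P5, P8, P9, P10}.
Not covered: P4, P6, P7 — 3 hosts.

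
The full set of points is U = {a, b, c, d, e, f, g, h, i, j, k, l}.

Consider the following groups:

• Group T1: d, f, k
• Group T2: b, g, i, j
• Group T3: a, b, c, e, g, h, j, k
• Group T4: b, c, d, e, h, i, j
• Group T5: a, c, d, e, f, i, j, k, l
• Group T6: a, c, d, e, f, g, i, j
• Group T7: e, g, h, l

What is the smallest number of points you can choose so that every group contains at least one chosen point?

Take T = {d, g}. Each listed group contains at least one of these, so T is a hitting set of size 2.
The groups T1, T7 are pairwise disjoint, so any hitting set needs a separate point for each — at least 2. Hence 2 is optimal.

2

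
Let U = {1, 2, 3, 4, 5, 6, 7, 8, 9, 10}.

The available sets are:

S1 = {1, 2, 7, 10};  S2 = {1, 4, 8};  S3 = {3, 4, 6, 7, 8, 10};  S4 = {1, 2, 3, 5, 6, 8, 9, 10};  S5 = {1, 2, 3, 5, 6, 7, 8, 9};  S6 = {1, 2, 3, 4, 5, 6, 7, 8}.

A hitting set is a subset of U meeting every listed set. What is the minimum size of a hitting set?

2

The 2 elements {7, 8} hit every set.
No single element lies in every set, so at least 2 are needed and 2 is optimal.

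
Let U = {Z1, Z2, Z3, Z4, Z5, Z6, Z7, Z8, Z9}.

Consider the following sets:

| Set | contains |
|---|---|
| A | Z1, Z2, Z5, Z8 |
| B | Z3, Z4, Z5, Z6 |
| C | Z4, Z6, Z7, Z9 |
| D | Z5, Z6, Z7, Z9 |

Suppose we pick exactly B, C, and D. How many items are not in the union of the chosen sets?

Union of B, C, D = {Z3, Z4, Z5, Z6, Z7, Z9}.
Not covered: Z1, Z2, Z8 — 3 items.

3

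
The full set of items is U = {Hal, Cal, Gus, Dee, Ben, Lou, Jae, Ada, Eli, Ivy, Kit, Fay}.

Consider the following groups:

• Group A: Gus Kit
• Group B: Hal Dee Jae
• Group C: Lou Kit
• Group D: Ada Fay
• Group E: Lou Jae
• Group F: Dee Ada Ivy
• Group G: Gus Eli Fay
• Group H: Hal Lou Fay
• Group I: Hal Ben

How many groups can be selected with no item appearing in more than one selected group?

E, F, G, I are pairwise disjoint (E={Lou,Jae}; F={Dee,Ada,Ivy}; G={Gus,Eli,Fay}; I={Hal,Ben}).
Every remaining group overlaps one of these, and no 5 of the listed groups are pairwise disjoint, so 4 is the maximum.

4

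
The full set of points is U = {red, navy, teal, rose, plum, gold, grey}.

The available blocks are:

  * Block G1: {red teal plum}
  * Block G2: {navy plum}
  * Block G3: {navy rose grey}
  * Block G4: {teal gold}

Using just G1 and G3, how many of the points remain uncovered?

Union of G1, G3 = {red, navy, teal, rose, plum, grey}.
Not covered: gold — 1 point.

1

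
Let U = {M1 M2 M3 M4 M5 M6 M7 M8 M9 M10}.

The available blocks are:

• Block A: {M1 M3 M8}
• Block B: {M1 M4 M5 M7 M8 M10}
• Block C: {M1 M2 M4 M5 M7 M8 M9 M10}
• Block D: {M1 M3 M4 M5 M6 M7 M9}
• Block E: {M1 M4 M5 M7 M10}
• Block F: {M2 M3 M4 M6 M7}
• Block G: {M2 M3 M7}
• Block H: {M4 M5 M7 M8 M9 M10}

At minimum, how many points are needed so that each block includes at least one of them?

2

The 2 points {M1, M7} hit every block.
No single point lies in every block, so at least 2 are needed and 2 is optimal.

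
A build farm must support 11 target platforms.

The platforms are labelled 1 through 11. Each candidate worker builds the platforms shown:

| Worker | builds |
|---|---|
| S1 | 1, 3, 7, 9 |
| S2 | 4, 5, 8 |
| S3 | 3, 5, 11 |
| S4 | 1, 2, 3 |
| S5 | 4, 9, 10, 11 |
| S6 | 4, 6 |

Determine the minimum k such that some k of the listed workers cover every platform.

5

Take {S1, S2, S4, S5, S6}. Their union is {1, 2, 3, 4, 5, 6, 7, 8, 9, 10, 11}, which is all 11 platforms.
No 4 of the 6 workers cover everything (all 15 combinations miss at least one platform), so 5 is optimal.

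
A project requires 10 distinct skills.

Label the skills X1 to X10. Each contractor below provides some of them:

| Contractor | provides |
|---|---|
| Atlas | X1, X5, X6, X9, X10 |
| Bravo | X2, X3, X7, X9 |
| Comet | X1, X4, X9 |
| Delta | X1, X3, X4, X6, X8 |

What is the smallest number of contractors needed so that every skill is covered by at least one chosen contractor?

3

Take {Atlas, Bravo, Delta}. Their union is {X1, X2, X3, X4, X5, X6, X7, X8, X9, X10}, which is all 10 skills.
Only Bravo contains X2, so Bravo is forced; the remaining 6 skills need at least 2 more contractors (each remaining contractor adds at most 4) — so at least 3 contractors are needed, and 3 is optimal.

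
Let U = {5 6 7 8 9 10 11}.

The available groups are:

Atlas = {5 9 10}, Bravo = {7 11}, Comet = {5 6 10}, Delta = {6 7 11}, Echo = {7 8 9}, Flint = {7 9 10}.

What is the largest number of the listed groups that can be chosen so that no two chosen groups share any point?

2

Atlas, Bravo are pairwise disjoint (Atlas={5,9,10}; Bravo={7,11}).
Every remaining group overlaps one of these, and no 3 of the listed groups are pairwise disjoint, so 2 is the maximum.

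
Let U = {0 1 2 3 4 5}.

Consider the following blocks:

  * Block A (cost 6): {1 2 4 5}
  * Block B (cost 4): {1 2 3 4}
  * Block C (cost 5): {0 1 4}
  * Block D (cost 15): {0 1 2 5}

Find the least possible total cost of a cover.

A, B, C together cover every point (A ∪ B ∪ C = {0, 1, 2, 3, 4, 5}); total cost 6 + 4 + 5 = 15.
No covering selection has total cost below 15.

15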